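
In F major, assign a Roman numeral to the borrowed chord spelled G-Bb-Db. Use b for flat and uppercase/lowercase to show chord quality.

ii°

The root G is the diatonic 2nd degree of F major; the borrowing shows in the chord quality. The diatonic chord on degree 2 would be Gm (ii), but G–Bb–Db is the diminished chord from F minor. As a borrowed chord it is labeled ii°.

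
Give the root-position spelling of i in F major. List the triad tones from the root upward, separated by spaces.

F Ab C

i is built on scale degree 1, which is F in both F major and its parallel. Stacking thirds in F minor on F gives F–Ab–C.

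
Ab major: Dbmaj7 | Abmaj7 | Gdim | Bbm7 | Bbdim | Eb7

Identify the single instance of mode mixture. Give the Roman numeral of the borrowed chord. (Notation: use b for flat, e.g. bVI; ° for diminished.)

Ab major has the diatonic set Ab, Bbm, Cm, Db, Eb, Fm, Gdim. Dbmaj7, Abmaj7, Gdim, Bbm7 and Eb7 are all diatonic. Bbdim (Bb–Db–Fb) is not: scale degree 2 in Ab major carries Bbm (ii). In Ab minor the chord on that degree is Bbdim, so here it functions as ii°, borrowed from the parallel minor.

ii°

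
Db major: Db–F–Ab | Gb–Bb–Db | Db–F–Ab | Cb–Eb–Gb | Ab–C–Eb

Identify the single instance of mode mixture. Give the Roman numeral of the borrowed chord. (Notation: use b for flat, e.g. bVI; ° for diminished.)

bVII

The diatonic triads in Db major are Db, Ebm, Fm, Gb, Ab, Bbm, Cdim. Of the given chords, Db–F–Ab = Db, Gb–Bb–Db = Gb and Ab–C–Eb = Ab are diatonic. But Cb–Eb–Gb is foreign: the diatonic vii° on degree 7 is Cdim, whereas Cb comes from Db minor. It is labeled bVII.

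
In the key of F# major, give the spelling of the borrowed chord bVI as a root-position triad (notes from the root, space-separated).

D F# A

bVI is built on the lowered scale degree 6. In F# major degree 6 is D#; lowered it becomes D. In F# minor the chord on D is D–F#–A.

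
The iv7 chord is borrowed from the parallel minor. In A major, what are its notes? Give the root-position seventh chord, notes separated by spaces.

The root, D, is scale degree 4 — the same note in A major and A minor; only the chord quality changes. In A minor the chord on D is D–F–A–C.

D F A C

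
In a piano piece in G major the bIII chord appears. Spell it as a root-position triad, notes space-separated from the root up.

Scale degree 3 in G major is B. bIII uses the lowered form, Bb, taken from G minor. Stacking thirds in G minor on Bb gives Bb–D–F.

Bb D F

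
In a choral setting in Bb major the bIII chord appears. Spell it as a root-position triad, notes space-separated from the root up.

Scale degree 3 in Bb major is D. bIII uses the lowered form, Db, taken from Bb minor. Stacking thirds in Bb minor on Db gives Db–F–Ab.

Db F Ab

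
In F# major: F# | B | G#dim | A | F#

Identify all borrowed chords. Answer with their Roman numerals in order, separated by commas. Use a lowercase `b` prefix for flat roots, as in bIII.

ii°, bIII

F# major has the diatonic set F#, G#m, A#m, B, C#, D#m, E#dim. Of the given chords, F# and B are diatonic. G#dim (G#–B–D) is not: scale degree 2 in F# major carries G#m (ii). In F# minor the chord on that degree is G#dim, so here it functions as ii°, borrowed from the parallel minor. A (A–C#–E) doesn't fit — on degree 3 F# major would have A#m (iii). A is the degree-3 chord of F# minor, so it is the borrowed bIII.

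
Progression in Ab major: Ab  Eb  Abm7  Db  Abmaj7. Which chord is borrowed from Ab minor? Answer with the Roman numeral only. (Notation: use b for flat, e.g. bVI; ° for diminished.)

i7

Ab major has the diatonic set Ab, Bbm, Cm, Db, Eb, Fm, Gdim. Ab, Eb, Db and Abmaj7 are all diatonic. Abm7 (Ab–Cb–Eb–Gb) is not: scale degree 1 in Ab major carries Ab (I). In Ab minor the chord on that degree is Abm7, so here it functions as i7, borrowed from the parallel minor.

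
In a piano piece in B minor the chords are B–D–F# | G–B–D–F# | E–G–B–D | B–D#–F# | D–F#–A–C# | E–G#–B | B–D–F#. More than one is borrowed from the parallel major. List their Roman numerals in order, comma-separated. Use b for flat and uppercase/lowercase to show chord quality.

In B minor (with V from harmonic minor) the diatonic chords are Bm, C#dim, D, Em, F#, G, A. B–D–F# = Bm, G–B–D–F# = Gmaj7, E–G–B–D = Em7 and D–F#–A–C# = Dmaj7 all belong to that set. B–D#–F# doesn't fit — on degree 1 B minor would have Bm (i). B is the degree-1 chord of B major, so it is the borrowed I. E–G#–B is not: scale degree 4 in B minor carries Em (iv). In B major the chord on that degree is E, so here it functions as IV, borrowed from the parallel major.

I, IV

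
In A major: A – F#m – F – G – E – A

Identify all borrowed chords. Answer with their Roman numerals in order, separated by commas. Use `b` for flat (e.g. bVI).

In A major the diatonic chords are A, Bm, C#m, D, E, F#m, G#dim. A, F#m and E are all diatonic. But F (F–A–C) is foreign: the diatonic vi on degree 6 is F#m, whereas F comes from A minor. It is labeled bVI. G (G–B–D) is not: scale degree 7 in A major carries G#dim (vii°). In A minor the chord on that degree is G, so here it functions as bVII, borrowed from the parallel minor.

bVI, bVII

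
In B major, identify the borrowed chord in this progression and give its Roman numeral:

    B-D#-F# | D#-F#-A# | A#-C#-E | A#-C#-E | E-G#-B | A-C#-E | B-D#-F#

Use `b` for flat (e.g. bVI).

In B major the diatonic chords are B, C#m, D#m, E, F#, G#m, A#dim. Of the given chords, B–D#–F# = B, D#–F#–A# = D#m, A#–C#–E = A#dim and E–G#–B = E are diatonic. But A–C#–E is foreign: the diatonic vii° on degree 7 is A#dim, whereas A comes from B minor. It is labeled bVII.

bVII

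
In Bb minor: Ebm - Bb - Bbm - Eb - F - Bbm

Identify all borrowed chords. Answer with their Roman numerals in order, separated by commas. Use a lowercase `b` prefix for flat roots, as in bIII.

I, IV

The diatonic triads in Bb minor (with V from harmonic minor) are Bbm, Cdim, Db, Ebm, F, Gb, Ab. Ebm, Bbm and F are all diatonic. Bb (Bb–D–F) doesn't fit — on degree 1 Bb minor would have Bbm (i). Bb is the degree-1 chord of Bb major, so it is the borrowed I. Eb (Eb–G–Bb) doesn't fit — on degree 4 Bb minor would have Ebm (iv). Eb is the degree-4 chord of Bb major, so it is the borrowed IV.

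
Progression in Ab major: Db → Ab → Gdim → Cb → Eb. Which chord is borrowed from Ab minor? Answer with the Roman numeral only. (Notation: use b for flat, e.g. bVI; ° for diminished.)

In Ab major the diatonic chords are Ab, Bbm, Cm, Db, Eb, Fm, Gdim. Db, Ab, Gdim and Eb are all diatonic. Cb (Cb–Eb–Gb) doesn't fit — on degree 3 Ab major would have Cm (iii). Cb is the degree-3 chord of Ab minor, so it is the borrowed bIII.

bIII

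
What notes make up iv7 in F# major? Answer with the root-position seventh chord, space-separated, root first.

B D F# A

The root, B, is scale degree 4 — the same note in F# major and F# minor; only the chord quality changes. In F# minor the chord on B is B–D–F#–A.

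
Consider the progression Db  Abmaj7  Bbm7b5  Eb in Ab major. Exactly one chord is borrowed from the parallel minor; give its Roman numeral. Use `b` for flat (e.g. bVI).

iiø7

The diatonic triads in Ab major are Ab, Bbm, Cm, Db, Eb, Fm, Gdim. Db, Abmaj7 and Eb all belong to that set. Bbm7b5 (Bb–Db–Fb–Ab) doesn't fit — on degree 2 Ab major would have Bbm (ii). Bbm7b5 is the degree-2 chord of Ab minor, so it is the borrowed iiø7.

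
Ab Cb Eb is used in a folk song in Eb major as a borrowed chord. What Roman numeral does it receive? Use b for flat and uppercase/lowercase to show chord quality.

iv

Ab is scale degree 4 in Eb major. The diatonic chord on degree 4 would be Ab (IV), but Ab–Cb–Eb is the minor chord from Eb minor. As a borrowed chord it is labeled iv.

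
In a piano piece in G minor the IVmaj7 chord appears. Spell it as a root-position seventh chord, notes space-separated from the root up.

C E G B

IVmaj7 is built on scale degree 4, which is C in both G minor and its parallel. In G major the chord on C is C–E–G–B.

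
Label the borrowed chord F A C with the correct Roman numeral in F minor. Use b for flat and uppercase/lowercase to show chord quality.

I

The root F is the diatonic 1st degree of F minor; the borrowing shows in the chord quality. The diatonic chord on degree 1 would be Fm (i), but F–A–C is the major chord from F major. As a borrowed chord it is labeled I.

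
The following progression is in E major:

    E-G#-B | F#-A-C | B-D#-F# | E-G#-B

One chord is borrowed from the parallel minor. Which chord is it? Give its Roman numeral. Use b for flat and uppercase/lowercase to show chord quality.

The diatonic triads in E major are E, F#m, G#m, A, B, C#m, D#dim. E–G#–B = E and B–D#–F# = B are both diatonic. But F#–A–C is foreign: the diatonic ii on degree 2 is F#m, whereas F#dim comes from E minor. It is labeled ii°.

ii°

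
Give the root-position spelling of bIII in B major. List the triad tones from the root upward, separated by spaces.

D F# A

bIII is built on the lowered scale degree 3. In B major degree 3 is D#; lowered it becomes D. Building the major chord from the parallel minor on D: D–F#–A.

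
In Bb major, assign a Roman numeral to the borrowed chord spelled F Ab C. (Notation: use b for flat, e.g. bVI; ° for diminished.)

F is scale degree 5 in Bb major. Diatonically Bb major has F (V) on that degree; F–Ab–C is instead the minor chord native to Bb minor, so it takes the label v.

v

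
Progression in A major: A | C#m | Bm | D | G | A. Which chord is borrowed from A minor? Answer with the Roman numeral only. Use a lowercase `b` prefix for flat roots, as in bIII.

bVII

A major has the diatonic set A, Bm, C#m, D, E, F#m, G#dim. Of the given chords, A, C#m, Bm and D are diatonic. G (G–B–D) is not: scale degree 7 in A major carries G#dim (vii°). In A minor the chord on that degree is G, so here it functions as bVII, borrowed from the parallel minor.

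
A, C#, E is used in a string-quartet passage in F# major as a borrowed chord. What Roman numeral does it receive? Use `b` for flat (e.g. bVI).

A is the lowered form of scale degree 3 in F# major (the diatonic degree 3 is A#). The diatonic chord on degree 3 would be A#m (iii), but A–C#–E is the major chord from F# minor. As a borrowed chord it is labeled bIII.

bIII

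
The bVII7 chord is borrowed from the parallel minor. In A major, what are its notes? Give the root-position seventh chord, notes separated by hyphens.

The root of bVII7 is the lowered 7th degree: G# becomes G. In A minor the chord on G is G–B–D–F.

G-B-D-F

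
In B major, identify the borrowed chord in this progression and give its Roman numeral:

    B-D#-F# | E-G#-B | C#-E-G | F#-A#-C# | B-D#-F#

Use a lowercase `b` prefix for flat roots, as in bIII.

ii°

In B major the diatonic chords are B, C#m, D#m, E, F#, G#m, A#dim. B–D#–F# = B, E–G#–B = E and F#–A#–C# = F# all belong to that set. C#–E–G is not: scale degree 2 in B major carries C#m (ii). In B minor the chord on that degree is C#dim, so here it functions as ii°, borrowed from the parallel minor.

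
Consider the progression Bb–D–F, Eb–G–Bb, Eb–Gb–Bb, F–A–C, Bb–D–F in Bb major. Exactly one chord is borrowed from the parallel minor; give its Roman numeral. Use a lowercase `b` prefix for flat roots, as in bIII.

In Bb major the diatonic chords are Bb, Cm, Dm, Eb, F, Gm, Adim. Bb–D–F = Bb, Eb–G–Bb = Eb and F–A–C = F are all diatonic. But Eb–Gb–Bb is foreign: the diatonic IV on degree 4 is Eb, whereas Ebm comes from Bb minor. It is labeled iv.

iv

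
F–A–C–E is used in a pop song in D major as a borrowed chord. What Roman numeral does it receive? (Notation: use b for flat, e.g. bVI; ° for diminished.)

bIIImaj7

The root F is the lowered 3rd scale degree — diatonically D major has F# there. The diatonic chord on degree 3 would be F#m (iii), but F–A–C–E is the major-seventh chord from D minor. As a borrowed chord it is labeled bIIImaj7.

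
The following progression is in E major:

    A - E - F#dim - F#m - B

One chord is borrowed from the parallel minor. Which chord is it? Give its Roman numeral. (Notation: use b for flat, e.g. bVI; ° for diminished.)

ii°

E major has the diatonic set E, F#m, G#m, A, B, C#m, D#dim. A, E, F#m and B are all diatonic. But F#dim (F#–A–C) is foreign: the diatonic ii on degree 2 is F#m, whereas F#dim comes from E minor. It is labeled ii°.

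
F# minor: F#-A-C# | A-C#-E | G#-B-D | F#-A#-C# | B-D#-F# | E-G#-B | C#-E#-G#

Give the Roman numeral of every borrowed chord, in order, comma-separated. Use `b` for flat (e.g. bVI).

In F# minor (with V from harmonic minor) the diatonic chords are F#m, G#dim, A, Bm, C#, D, E. Of the given chords, F#–A–C# = F#m, A–C#–E = A, G#–B–D = G#dim, E–G#–B = E and C#–E#–G# = C# are diatonic. F#–A#–C# doesn't fit — on degree 1 F# minor would have F#m (i). F# is the degree-1 chord of F# major, so it is the borrowed I. B–D#–F# is not: scale degree 4 in F# minor carries Bm (iv). In F# major the chord on that degree is B, so here it functions as IV, borrowed from the parallel major.

I, IV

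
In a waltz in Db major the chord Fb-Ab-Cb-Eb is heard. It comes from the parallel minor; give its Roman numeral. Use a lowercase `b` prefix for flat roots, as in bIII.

The root Fb is the lowered 3rd scale degree — diatonically Db major has F there. Fb–Ab–Cb–Eb is a major-seventh chord — the form found in Db minor, not the diatonic iii (Fm). Borrowed into Db major it is written bIIImaj7.

bIIImaj7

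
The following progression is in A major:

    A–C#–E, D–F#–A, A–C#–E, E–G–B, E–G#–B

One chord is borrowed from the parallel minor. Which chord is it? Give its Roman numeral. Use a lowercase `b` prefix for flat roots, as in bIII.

v

The diatonic triads in A major are A, Bm, C#m, D, E, F#m, G#dim. Of the given chords, A–C#–E = A, D–F#–A = D and E–G#–B = E are diatonic. E–G–B doesn't fit — on degree 5 A major would have E (V). Em is the degree-5 chord of A minor, so it is the borrowed v.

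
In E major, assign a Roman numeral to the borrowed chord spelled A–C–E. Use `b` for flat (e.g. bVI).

The root A is the diatonic 4th degree of E major; the borrowing shows in the chord quality. Diatonically E major has A (IV) on that degree; A–C–E is instead the minor chord native to E minor, so it takes the label iv.

iv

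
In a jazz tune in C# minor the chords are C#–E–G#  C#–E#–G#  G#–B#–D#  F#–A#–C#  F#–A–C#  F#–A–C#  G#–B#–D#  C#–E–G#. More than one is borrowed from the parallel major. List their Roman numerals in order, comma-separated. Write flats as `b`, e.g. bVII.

I, IV

C# minor has the diatonic set C#m, D#dim, E, F#m, G#, A, B (with V from harmonic minor). C#–E–G# = C#m, G#–B#–D# = G# and F#–A–C# = F#m all belong to that set. But C#–E#–G# is foreign: the diatonic i on degree 1 is C#m, whereas C# comes from C# major. It is labeled I. F#–A#–C# is not: scale degree 4 in C# minor carries F#m (iv). In C# major the chord on that degree is F#, so here it functions as IV, borrowed from the parallel major.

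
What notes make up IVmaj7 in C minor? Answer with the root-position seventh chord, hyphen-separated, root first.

F-A-C-E

The root, F, is scale degree 4 — the same note in C minor and C major; only the chord quality changes. In C major the chord on F is F–A–C–E.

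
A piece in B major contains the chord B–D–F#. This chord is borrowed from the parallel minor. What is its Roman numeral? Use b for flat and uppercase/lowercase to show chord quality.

B is scale degree 1 in B major. The diatonic chord on degree 1 would be B (I), but B–D–F# is the minor chord from B minor. As a borrowed chord it is labeled i.

i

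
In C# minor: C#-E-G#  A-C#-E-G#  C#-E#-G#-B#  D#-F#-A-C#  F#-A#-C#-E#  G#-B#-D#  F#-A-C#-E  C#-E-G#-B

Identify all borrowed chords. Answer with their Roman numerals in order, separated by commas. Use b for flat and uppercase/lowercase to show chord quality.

The diatonic triads in C# minor (with V from harmonic minor) are C#m, D#dim, E, F#m, G#, A, B. C#–E–G# = C#m, A–C#–E–G# = Amaj7, D#–F#–A–C# = D#m7b5, G#–B#–D# = G#, F#–A–C#–E = F#m7 and C#–E–G#–B = C#m7 all belong to that set. But C#–E#–G#–B# is foreign: the diatonic i on degree 1 is C#m, whereas C#maj7 comes from C# major. It is labeled Imaj7. F#–A#–C#–E# is not: scale degree 4 in C# minor carries F#m (iv). In C# major the chord on that degree is F#maj7, so here it functions as IVmaj7, borrowed from the parallel major.

Imaj7, IVmaj7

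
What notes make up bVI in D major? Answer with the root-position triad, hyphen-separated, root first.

Bb-D-F

The root of bVI is the lowered 6th degree: B becomes Bb. Stacking thirds in D minor on Bb gives Bb–D–F.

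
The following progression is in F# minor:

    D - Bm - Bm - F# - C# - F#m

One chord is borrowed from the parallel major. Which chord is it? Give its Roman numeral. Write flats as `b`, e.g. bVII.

I

The diatonic triads in F# minor (with V from harmonic minor) are F#m, G#dim, A, Bm, C#, D, E. Of the given chords, D, Bm, C# and F#m are diatonic. F# (F#–A#–C#) doesn't fit — on degree 1 F# minor would have F#m (i). F# is the degree-1 chord of F# major, so it is the borrowed I.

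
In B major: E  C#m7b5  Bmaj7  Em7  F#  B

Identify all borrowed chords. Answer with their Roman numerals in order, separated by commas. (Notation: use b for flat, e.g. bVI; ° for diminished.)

iiø7, iv7

In B major the diatonic chords are B, C#m, D#m, E, F#, G#m, A#dim. Of the given chords, E, Bmaj7, F# and B are diatonic. C#m7b5 (C#–E–G–B) doesn't fit — on degree 2 B major would have C#m (ii). C#m7b5 is the degree-2 chord of B minor, so it is the borrowed iiø7. But Em7 (E–G–B–D) is foreign: the diatonic IV on degree 4 is E, whereas Em7 comes from B minor. It is labeled iv7.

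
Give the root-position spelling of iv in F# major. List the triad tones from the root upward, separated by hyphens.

The root, B, is scale degree 4 — the same note in F# major and F# minor; only the chord quality changes. Building the minor chord from the parallel minor on B: B–D–F#.

B-D-F#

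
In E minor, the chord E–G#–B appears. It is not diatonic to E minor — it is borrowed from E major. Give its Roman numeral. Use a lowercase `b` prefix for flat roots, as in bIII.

I

E is scale degree 1 in E minor. Diatonically E minor has Em (i) on that degree; E–G#–B is instead the major chord native to E major, so it takes the label I.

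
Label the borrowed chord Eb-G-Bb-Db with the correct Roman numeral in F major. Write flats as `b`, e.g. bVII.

The root Eb is the lowered 7th scale degree — diatonically F major has E there. Eb–G–Bb–Db is a dominant-seventh chord — the form found in F minor, not the diatonic vii° (Edim). Borrowed into F major it is written bVII7.

bVII7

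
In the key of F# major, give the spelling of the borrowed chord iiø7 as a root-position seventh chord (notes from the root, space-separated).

G# B D F#

iiø7 is built on scale degree 2, which is G# in both F# major and its parallel. In F# minor the chord on G# is G#–B–D–F#.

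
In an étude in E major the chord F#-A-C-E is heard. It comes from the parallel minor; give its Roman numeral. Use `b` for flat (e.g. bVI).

The root F# is the diatonic 2nd degree of E major; the borrowing shows in the chord quality. F#–A–C–E is a half-diminished-seventh chord — the form found in E minor, not the diatonic ii (F#m). Borrowed into E major it is written iiø7.

iiø7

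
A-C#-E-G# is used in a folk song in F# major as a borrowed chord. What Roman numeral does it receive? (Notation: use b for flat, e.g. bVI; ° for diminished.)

A is the lowered form of scale degree 3 in F# major (the diatonic degree 3 is A#). Diatonically F# major has A#m (iii) on that degree; A–C#–E–G# is instead the major-seventh chord native to F# minor, so it takes the label bIIImaj7.

bIIImaj7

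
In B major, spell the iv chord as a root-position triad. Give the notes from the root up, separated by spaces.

E G B

The root, E, is scale degree 4 — the same note in B major and B minor; only the chord quality changes. Stacking thirds in B minor on E gives E–G–B.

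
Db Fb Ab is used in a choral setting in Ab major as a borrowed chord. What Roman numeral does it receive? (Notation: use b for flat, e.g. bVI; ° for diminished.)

Db is scale degree 4 in Ab major. Db–Fb–Ab is a minor chord — the form found in Ab minor, not the diatonic IV (Db). Borrowed into Ab major it is written iv.

iv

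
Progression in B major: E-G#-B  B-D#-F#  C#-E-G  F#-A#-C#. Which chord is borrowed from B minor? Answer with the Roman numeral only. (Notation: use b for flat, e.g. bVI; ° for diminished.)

ii°

In B major the diatonic chords are B, C#m, D#m, E, F#, G#m, A#dim. E–G#–B = E, B–D#–F# = B and F#–A#–C# = F# are all diatonic. C#–E–G is not: scale degree 2 in B major carries C#m (ii). In B minor the chord on that degree is C#dim, so here it functions as ii°, borrowed from the parallel minor.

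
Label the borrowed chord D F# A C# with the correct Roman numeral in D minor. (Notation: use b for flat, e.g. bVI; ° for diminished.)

The root D is the diatonic 1st degree of D minor; the borrowing shows in the chord quality. D–F#–A–C# is a major-seventh chord — the form found in D major, not the diatonic i (Dm). Borrowed into D minor it is written Imaj7.

Imaj7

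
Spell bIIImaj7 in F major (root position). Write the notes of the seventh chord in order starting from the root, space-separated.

Scale degree 3 in F major is A. bIIImaj7 uses the lowered form, Ab, taken from F minor. Stacking thirds in F minor on Ab gives Ab–C–Eb–G.

Ab C Eb G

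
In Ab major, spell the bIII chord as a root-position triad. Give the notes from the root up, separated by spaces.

bIII is built on the lowered scale degree 3. In Ab major degree 3 is C; lowered it becomes Cb. Stacking thirds in Ab minor on Cb gives Cb–Eb–Gb.

Cb Eb Gb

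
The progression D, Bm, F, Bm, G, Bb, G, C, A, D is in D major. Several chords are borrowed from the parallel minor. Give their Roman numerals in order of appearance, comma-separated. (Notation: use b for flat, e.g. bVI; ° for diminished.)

bIII, bVI, bVII

D major has the diatonic set D, Em, F#m, G, A, Bm, C#dim. D, Bm, G and A are all diatonic. But F (F–A–C) is foreign: the diatonic iii on degree 3 is F#m, whereas F comes from D minor. It is labeled bIII. Bb (Bb–D–F) is not: scale degree 6 in D major carries Bm (vi). In D minor the chord on that degree is Bb, so here it functions as bVI, borrowed from the parallel minor. C (C–E–G) doesn't fit — on degree 7 D major would have C#dim (vii°). C is the degree-7 chord of D minor, so it is the borrowed bVII.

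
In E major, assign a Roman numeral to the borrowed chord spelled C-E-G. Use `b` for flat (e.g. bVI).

bVI

In E major scale degree 6 is C#; C is its lowered form, from E minor. The diatonic chord on degree 6 would be C#m (vi), but C–E–G is the major chord from E minor. As a borrowed chord it is labeled bVI.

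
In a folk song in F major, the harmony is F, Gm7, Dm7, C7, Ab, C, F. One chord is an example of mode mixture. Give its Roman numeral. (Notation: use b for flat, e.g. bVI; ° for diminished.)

F major has the diatonic set F, Gm, Am, Bb, C, Dm, Edim. F, Gm7, Dm7, C7 and C are all diatonic. But Ab (Ab–C–Eb) is foreign: the diatonic iii on degree 3 is Am, whereas Ab comes from F minor. It is labeled bIII.

bIII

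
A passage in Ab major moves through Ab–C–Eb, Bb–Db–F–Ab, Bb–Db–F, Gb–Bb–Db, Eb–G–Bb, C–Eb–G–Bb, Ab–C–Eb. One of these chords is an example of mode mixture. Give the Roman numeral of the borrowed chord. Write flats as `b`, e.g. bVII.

bVII

Ab major has the diatonic set Ab, Bbm, Cm, Db, Eb, Fm, Gdim. Of the given chords, Ab–C–Eb = Ab, Bb–Db–F–Ab = Bbm7, Bb–Db–F = Bbm, Eb–G–Bb = Eb and C–Eb–G–Bb = Cm7 are diatonic. But Gb–Bb–Db is foreign: the diatonic vii° on degree 7 is Gdim, whereas Gb comes from Ab minor. It is labeled bVII.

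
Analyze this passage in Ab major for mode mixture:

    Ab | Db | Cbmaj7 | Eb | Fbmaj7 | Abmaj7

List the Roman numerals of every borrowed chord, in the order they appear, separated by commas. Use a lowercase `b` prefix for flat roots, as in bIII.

bIIImaj7, bVImaj7

The diatonic triads in Ab major are Ab, Bbm, Cm, Db, Eb, Fm, Gdim. Ab, Db, Eb and Abmaj7 all belong to that set. But Cbmaj7 (Cb–Eb–Gb–Bb) is foreign: the diatonic iii on degree 3 is Cm, whereas Cbmaj7 comes from Ab minor. It is labeled bIIImaj7. But Fbmaj7 (Fb–Ab–Cb–Eb) is foreign: the diatonic vi on degree 6 is Fm, whereas Fbmaj7 comes from Ab minor. It is labeled bVImaj7.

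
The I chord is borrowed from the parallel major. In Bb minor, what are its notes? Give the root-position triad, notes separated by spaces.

Bb D F

I is built on scale degree 1, which is Bb in both Bb minor and its parallel. In Bb major the chord on Bb is Bb–D–F.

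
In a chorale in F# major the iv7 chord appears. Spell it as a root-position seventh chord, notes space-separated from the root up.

iv7 is built on scale degree 4, which is B in both F# major and its parallel. In F# minor the chord on B is B–D–F#–A.

B D F# A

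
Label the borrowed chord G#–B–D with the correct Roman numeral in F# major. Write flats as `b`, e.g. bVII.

The root G# is the diatonic 2nd degree of F# major; the borrowing shows in the chord quality. The diatonic chord on degree 2 would be G#m (ii), but G#–B–D is the diminished chord from F# minor. As a borrowed chord it is labeled ii°.

ii°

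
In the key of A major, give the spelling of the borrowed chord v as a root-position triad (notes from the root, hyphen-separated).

The root, E, is scale degree 5 — the same note in A major and A minor; only the chord quality changes. Stacking thirds in A minor on E gives E–G–B.

E-G-B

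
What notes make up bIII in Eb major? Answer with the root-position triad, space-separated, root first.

Gb Bb Db

The root of bIII is the lowered 3rd degree: G becomes Gb. In Eb minor the chord on Gb is Gb–Bb–Db.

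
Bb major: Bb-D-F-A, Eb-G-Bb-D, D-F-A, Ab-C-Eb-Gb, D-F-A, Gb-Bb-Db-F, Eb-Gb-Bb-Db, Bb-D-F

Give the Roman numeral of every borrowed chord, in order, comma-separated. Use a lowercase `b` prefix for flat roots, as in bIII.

In Bb major the diatonic chords are Bb, Cm, Dm, Eb, F, Gm, Adim. Of the given chords, Bb–D–F–A = Bbmaj7, Eb–G–Bb–D = Ebmaj7, D–F–A = Dm and Bb–D–F = Bb are diatonic. Ab–C–Eb–Gb doesn't fit — on degree 7 Bb major would have Adim (vii°). Ab7 is the degree-7 chord of Bb minor, so it is the borrowed bVII7. Gb–Bb–Db–F doesn't fit — on degree 6 Bb major would have Gm (vi). Gbmaj7 is the degree-6 chord of Bb minor, so it is the borrowed bVImaj7. But Eb–Gb–Bb–Db is foreign: the diatonic IV on degree 4 is Eb, whereas Ebm7 comes from Bb minor. It is labeled iv7.

bVII7, bVImaj7, iv7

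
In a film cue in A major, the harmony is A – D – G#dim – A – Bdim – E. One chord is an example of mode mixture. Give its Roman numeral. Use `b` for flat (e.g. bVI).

The diatonic triads in A major are A, Bm, C#m, D, E, F#m, G#dim. Of the given chords, A, D, G#dim and E are diatonic. Bdim (B–D–F) is not: scale degree 2 in A major carries Bm (ii). In A minor the chord on that degree is Bdim, so here it functions as ii°, borrowed from the parallel minor.

ii°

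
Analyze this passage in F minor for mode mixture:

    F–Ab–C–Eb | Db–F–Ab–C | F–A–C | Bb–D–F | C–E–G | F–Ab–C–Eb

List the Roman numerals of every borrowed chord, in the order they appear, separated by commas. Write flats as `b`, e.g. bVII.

F minor has the diatonic set Fm, Gdim, Ab, Bbm, C, Db, Eb (with V from harmonic minor). Of the given chords, F–Ab–C–Eb = Fm7, Db–F–Ab–C = Dbmaj7 and C–E–G = C are diatonic. F–A–C is not: scale degree 1 in F minor carries Fm (i). In F major the chord on that degree is F, so here it functions as I, borrowed from the parallel major. Bb–D–F is not: scale degree 4 in F minor carries Bbm (iv). In F major the chord on that degree is Bb, so here it functions as IV, borrowed from the parallel major.

I, IV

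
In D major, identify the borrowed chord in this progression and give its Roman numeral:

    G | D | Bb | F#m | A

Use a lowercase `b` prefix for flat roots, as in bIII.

bVI

D major has the diatonic set D, Em, F#m, G, A, Bm, C#dim. G, D, F#m and A all belong to that set. Bb (Bb–D–F) doesn't fit — on degree 6 D major would have Bm (vi). Bb is the degree-6 chord of D minor, so it is the borrowed bVI.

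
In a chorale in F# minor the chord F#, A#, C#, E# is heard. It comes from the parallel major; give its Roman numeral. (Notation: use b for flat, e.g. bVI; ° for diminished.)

F# is scale degree 1 in F# minor. The diatonic chord on degree 1 would be F#m (i), but F#–A#–C#–E# is the major-seventh chord from F# major. As a borrowed chord it is labeled Imaj7.

Imaj7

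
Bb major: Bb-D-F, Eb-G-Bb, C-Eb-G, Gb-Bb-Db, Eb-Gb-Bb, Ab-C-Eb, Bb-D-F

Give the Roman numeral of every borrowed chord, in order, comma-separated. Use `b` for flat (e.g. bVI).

Bb major has the diatonic set Bb, Cm, Dm, Eb, F, Gm, Adim. Bb–D–F = Bb, Eb–G–Bb = Eb and C–Eb–G = Cm all belong to that set. But Gb–Bb–Db is foreign: the diatonic vi on degree 6 is Gm, whereas Gb comes from Bb minor. It is labeled bVI. Eb–Gb–Bb doesn't fit — on degree 4 Bb major would have Eb (IV). Ebm is the degree-4 chord of Bb minor, so it is the borrowed iv. Ab–C–Eb doesn't fit — on degree 7 Bb major would have Adim (vii°). Ab is the degree-7 chord of Bb minor, so it is the borrowed bVII.

bVI, iv, bVII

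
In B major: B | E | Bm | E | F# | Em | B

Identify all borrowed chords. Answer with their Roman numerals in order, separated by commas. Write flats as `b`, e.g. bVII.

i, iv

The diatonic triads in B major are B, C#m, D#m, E, F#, G#m, A#dim. B, E and F# all belong to that set. But Bm (B–D–F#) is foreign: the diatonic I on degree 1 is B, whereas Bm comes from B minor. It is labeled i. But Em (E–G–B) is foreign: the diatonic IV on degree 4 is E, whereas Em comes from B minor. It is labeled iv.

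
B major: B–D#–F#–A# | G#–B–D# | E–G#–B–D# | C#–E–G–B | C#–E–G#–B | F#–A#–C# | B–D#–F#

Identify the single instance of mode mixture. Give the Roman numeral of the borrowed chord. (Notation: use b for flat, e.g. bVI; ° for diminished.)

iiø7

In B major the diatonic chords are B, C#m, D#m, E, F#, G#m, A#dim. B–D#–F#–A# = Bmaj7, G#–B–D# = G#m, E–G#–B–D# = Emaj7, C#–E–G#–B = C#m7, F#–A#–C# = F# and B–D#–F# = B all belong to that set. C#–E–G–B is not: scale degree 2 in B major carries C#m (ii). In B minor the chord on that degree is C#m7b5, so here it functions as iiø7, borrowed from the parallel minor.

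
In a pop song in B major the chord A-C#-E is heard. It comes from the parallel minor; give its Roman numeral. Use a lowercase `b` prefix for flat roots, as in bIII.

A is the lowered form of scale degree 7 in B major (the diatonic degree 7 is A#). Diatonically B major has A#dim (vii°) on that degree; A–C#–E is instead the major chord native to B minor, so it takes the label bVII.

bVII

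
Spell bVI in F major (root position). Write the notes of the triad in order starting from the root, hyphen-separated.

bVI is built on the lowered scale degree 6. In F major degree 6 is D; lowered it becomes Db. Building the major chord from the parallel minor on Db: Db–F–Ab.

Db-F-Ab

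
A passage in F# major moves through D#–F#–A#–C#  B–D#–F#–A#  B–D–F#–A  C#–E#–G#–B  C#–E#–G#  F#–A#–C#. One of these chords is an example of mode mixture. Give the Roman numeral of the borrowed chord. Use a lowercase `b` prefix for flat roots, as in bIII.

The diatonic triads in F# major are F#, G#m, A#m, B, C#, D#m, E#dim. D#–F#–A#–C# = D#m7, B–D#–F#–A# = Bmaj7, C#–E#–G#–B = C#7, C#–E#–G# = C# and F#–A#–C# = F# all belong to that set. B–D–F#–A is not: scale degree 4 in F# major carries B (IV). In F# minor the chord on that degree is Bm7, so here it functions as iv7, borrowed from the parallel minor.

iv7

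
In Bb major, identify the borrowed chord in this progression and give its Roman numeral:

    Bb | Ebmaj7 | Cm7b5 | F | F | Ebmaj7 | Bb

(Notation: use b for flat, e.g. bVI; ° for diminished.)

In Bb major the diatonic chords are Bb, Cm, Dm, Eb, F, Gm, Adim. Of the given chords, Bb, Ebmaj7 and F are diatonic. But Cm7b5 (C–Eb–Gb–Bb) is foreign: the diatonic ii on degree 2 is Cm, whereas Cm7b5 comes from Bb minor. It is labeled iiø7.

iiø7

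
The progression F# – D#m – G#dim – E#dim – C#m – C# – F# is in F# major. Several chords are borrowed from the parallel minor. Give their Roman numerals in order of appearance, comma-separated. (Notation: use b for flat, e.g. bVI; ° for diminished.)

ii°, v

F# major has the diatonic set F#, G#m, A#m, B, C#, D#m, E#dim. F#, D#m, E#dim and C# all belong to that set. G#dim (G#–B–D) doesn't fit — on degree 2 F# major would have G#m (ii). G#dim is the degree-2 chord of F# minor, so it is the borrowed ii°. C#m (C#–E–G#) doesn't fit — on degree 5 F# major would have C# (V). C#m is the degree-5 chord of F# minor, so it is the borrowed v.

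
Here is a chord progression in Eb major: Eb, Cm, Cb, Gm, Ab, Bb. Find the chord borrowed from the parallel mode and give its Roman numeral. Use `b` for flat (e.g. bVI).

The diatonic triads in Eb major are Eb, Fm, Gm, Ab, Bb, Cm, Ddim. Eb, Cm, Gm, Ab and Bb all belong to that set. Cb (Cb–Eb–Gb) doesn't fit — on degree 6 Eb major would have Cm (vi). Cb is the degree-6 chord of Eb minor, so it is the borrowed bVI.

bVI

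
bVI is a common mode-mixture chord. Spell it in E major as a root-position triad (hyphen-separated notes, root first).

C-E-G

Scale degree 6 in E major is C#. bVI uses the lowered form, C, taken from E minor. Stacking thirds in E minor on C gives C–E–G.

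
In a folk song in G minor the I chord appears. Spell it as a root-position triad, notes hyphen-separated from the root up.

I is built on scale degree 1, which is G in both G minor and its parallel. Stacking thirds in G major on G gives G–B–D.

G-B-D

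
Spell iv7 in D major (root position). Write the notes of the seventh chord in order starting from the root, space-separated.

iv7 is built on scale degree 4, which is G in both D major and its parallel. In D minor the chord on G is G–Bb–D–F.

G Bb D F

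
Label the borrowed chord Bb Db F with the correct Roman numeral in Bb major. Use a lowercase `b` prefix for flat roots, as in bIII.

The root Bb is the diatonic 1st degree of Bb major; the borrowing shows in the chord quality. Bb–Db–F is a minor chord — the form found in Bb minor, not the diatonic I (Bb). Borrowed into Bb major it is written i.

i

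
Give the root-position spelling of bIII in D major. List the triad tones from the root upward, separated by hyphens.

F-A-C

The root of bIII is the lowered 3rd degree: F# becomes F. In D minor the chord on F is F–A–C.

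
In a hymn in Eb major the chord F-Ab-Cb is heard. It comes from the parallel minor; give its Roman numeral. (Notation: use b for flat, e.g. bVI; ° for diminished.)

The root F is the diatonic 2nd degree of Eb major; the borrowing shows in the chord quality. Diatonically Eb major has Fm (ii) on that degree; F–Ab–Cb is instead the diminished chord native to Eb minor, so it takes the label ii°.

ii°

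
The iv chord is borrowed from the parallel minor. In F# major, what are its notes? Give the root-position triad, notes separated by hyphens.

The root, B, is scale degree 4 — the same note in F# major and F# minor; only the chord quality changes. Stacking thirds in F# minor on B gives B–D–F#.

B-D-F#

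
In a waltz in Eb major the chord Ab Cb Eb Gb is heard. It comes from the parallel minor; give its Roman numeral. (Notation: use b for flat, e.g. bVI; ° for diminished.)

Ab is scale degree 4 in Eb major. Diatonically Eb major has Ab (IV) on that degree; Ab–Cb–Eb–Gb is instead the minor-seventh chord native to Eb minor, so it takes the label iv7.

iv7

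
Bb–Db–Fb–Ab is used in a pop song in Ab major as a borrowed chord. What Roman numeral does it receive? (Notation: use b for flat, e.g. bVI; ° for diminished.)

iiø7

The root Bb is the diatonic 2nd degree of Ab major; the borrowing shows in the chord quality. Diatonically Ab major has Bbm (ii) on that degree; Bb–Db–Fb–Ab is instead the half-diminished-seventh chord native to Ab minor, so it takes the label iiø7.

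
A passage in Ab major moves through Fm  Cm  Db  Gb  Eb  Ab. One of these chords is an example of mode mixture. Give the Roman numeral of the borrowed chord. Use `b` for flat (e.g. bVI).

bVII

Ab major has the diatonic set Ab, Bbm, Cm, Db, Eb, Fm, Gdim. Fm, Cm, Db, Eb and Ab all belong to that set. But Gb (Gb–Bb–Db) is foreign: the diatonic vii° on degree 7 is Gdim, whereas Gb comes from Ab minor. It is labeled bVII.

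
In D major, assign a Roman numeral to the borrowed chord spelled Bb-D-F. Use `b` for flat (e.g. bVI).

bVI

The root Bb is the lowered 6th scale degree — diatonically D major has B there. The diatonic chord on degree 6 would be Bm (vi), but Bb–D–F is the major chord from D minor. As a borrowed chord it is labeled bVI.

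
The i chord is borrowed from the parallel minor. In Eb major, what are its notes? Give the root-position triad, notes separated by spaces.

Eb Gb Bb

i is built on scale degree 1, which is Eb in both Eb major and its parallel. Building the minor chord from the parallel minor on Eb: Eb–Gb–Bb.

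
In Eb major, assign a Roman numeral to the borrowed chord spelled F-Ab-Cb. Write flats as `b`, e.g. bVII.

ii°

F is scale degree 2 in Eb major. Diatonically Eb major has Fm (ii) on that degree; F–Ab–Cb is instead the diminished chord native to Eb minor, so it takes the label ii°.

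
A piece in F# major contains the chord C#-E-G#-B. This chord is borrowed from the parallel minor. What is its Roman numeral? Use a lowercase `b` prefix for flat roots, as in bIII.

C# is scale degree 5 in F# major. The diatonic chord on degree 5 would be C# (V), but C#–E–G#–B is the minor-seventh chord from F# minor. As a borrowed chord it is labeled v7.

v7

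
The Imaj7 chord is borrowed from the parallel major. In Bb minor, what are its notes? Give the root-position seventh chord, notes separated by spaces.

Imaj7 is built on scale degree 1, which is Bb in both Bb minor and its parallel. Stacking thirds in Bb major on Bb gives Bb–D–F–A.

Bb D F A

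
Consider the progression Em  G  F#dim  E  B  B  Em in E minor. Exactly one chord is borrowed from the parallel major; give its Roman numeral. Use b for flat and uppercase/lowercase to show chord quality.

I

The diatonic triads in E minor (with V from harmonic minor) are Em, F#dim, G, Am, B, C, D. Em, G, F#dim and B all belong to that set. E (E–G#–B) doesn't fit — on degree 1 E minor would have Em (i). E is the degree-1 chord of E major, so it is the borrowed I.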